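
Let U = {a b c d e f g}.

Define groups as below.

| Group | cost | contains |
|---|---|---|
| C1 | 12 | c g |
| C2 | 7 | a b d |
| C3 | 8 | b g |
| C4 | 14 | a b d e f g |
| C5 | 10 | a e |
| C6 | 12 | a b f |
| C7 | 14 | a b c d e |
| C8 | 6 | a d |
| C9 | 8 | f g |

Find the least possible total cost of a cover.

C7, C9 together cover every item (C7 ∪ C9 = {a, b, c, d, e, f, g}); total cost 14 + 8 = 22.
The greedy pick C2, C9, C7 costs 29; no covering selection beats 22.

22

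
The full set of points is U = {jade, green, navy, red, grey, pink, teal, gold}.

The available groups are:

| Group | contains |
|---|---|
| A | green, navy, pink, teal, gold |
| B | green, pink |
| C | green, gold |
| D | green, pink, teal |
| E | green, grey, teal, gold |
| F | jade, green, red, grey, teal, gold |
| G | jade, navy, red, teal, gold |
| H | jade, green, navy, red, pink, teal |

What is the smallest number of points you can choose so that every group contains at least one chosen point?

The 2 points {green, gold} hit every group.
The groups B, G are pairwise disjoint, so any hitting set needs a separate point for each — at least 2. Hence 2 is optimal.

2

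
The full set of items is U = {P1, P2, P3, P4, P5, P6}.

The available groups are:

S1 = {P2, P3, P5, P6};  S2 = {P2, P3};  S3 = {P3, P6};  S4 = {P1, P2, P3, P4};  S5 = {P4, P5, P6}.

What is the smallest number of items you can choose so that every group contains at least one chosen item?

Take H = {P3, P5}. Each listed group contains at least one of these, so H is a hitting set of size 2.
The groups S2, S5 are pairwise disjoint, so any hitting set needs a separate item for each — at least 2. Hence 2 is optimal.

2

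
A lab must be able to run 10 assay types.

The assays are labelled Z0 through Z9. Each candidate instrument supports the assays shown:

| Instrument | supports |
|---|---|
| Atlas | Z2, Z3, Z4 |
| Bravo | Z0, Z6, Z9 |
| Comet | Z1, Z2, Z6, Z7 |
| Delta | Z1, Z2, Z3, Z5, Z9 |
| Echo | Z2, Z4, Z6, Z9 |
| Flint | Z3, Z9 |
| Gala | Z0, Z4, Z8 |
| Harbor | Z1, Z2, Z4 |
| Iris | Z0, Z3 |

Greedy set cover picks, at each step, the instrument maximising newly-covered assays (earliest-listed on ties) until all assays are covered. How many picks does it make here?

3

Greedy: pick Delta (covers 5 new) → pick Gala (covers 3 new) → pick Comet (covers 2 new). Total picks: 3.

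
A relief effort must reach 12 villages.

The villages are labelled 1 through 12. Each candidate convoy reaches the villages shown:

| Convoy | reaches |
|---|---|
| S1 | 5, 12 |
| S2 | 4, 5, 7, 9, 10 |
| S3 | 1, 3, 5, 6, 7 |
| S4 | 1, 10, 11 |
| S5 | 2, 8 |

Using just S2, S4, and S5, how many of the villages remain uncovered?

3

Union of S2, S4, S5 = {1, 2, 4, 5, 7, 8, 9, 10, 11}.
Not covered: 3, 6, 12 — 3 villages.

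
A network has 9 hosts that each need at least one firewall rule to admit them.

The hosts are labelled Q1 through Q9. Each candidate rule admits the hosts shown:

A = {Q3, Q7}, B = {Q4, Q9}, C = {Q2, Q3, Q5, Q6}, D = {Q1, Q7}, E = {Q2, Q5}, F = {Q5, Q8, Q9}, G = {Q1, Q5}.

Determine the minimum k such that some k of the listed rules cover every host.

Take {B, C, D, F}. Their union is {Q1, Q2, Q3, Q4, Q5, Q6, Q7, Q8, Q9}, which is all 9 hosts.
Only C contains Q6, so C is forced; the remaining 5 hosts need at least 3 more rules (each remaining rule adds at most 2) — so at least 4 rules are needed, and 4 is optimal.

4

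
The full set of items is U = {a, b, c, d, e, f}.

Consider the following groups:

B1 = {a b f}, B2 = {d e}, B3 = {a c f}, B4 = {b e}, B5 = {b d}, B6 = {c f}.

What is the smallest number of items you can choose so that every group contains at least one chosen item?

Take H = {b, c, e}. Each listed group contains at least one of these, so H is a hitting set of size 3.
No choice of 2 items meets every group, so 3 is the minimum.

3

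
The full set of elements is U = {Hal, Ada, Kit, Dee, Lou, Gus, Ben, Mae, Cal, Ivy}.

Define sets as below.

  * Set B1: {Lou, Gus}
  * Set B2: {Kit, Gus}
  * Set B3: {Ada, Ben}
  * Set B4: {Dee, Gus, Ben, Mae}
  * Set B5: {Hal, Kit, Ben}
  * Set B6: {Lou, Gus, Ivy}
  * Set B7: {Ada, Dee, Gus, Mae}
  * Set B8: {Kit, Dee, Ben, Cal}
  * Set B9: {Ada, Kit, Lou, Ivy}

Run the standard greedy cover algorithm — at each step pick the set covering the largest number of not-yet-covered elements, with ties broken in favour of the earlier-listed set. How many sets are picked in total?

4

Greedy: pick B4 (covers 4 new) → pick B9 (covers 4 new) → pick B5 (covers 1 new) → pick B8 (covers 1 new). Total picks: 4.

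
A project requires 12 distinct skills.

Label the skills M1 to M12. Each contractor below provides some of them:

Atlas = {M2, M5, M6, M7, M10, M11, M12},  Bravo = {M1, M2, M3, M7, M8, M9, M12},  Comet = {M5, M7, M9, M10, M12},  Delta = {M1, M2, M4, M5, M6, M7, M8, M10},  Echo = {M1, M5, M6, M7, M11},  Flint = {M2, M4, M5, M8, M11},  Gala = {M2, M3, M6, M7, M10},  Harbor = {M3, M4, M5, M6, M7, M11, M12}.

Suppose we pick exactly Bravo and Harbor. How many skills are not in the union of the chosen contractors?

1

Union of Bravo, Harbor = {M1, M2, M3, M4, M5, M6, M7, M8, M9, M11, M12}.
Not covered: M10 — 1 skill.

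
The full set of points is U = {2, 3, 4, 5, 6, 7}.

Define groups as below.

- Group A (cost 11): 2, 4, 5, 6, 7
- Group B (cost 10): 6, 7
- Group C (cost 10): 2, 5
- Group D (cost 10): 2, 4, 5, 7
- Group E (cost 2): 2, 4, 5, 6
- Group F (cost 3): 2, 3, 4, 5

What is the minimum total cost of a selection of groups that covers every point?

B, F together cover every point (B ∪ F = {2, 3, 4, 5, 6, 7}); total cost 10 + 3 = 13.
The greedy pick E, F, B costs 15; no covering selection beats 13.

13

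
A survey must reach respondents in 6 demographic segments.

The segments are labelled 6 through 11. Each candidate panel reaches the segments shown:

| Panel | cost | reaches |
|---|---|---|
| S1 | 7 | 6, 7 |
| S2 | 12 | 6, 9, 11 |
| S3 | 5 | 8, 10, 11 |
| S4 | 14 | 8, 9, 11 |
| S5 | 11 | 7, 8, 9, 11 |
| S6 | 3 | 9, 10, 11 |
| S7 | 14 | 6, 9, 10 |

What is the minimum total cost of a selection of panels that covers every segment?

S1, S3, S6 together cover every segment (S1 ∪ S3 ∪ S6 = {6, 7, 8, 9, 10, 11}); total cost 7 + 5 + 3 = 15.
No covering selection has total cost below 15.

15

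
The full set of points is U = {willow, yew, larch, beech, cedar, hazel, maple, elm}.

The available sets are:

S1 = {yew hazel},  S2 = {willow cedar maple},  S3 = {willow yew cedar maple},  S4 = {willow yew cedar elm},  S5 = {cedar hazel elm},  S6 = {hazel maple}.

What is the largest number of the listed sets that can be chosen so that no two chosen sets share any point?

2

S4, S6 are pairwise disjoint (S4={willow,yew,cedar,elm}; S6={hazel,maple}).
Every remaining set overlaps one of these, and no 3 of the listed sets are pairwise disjoint, so 2 is the maximum.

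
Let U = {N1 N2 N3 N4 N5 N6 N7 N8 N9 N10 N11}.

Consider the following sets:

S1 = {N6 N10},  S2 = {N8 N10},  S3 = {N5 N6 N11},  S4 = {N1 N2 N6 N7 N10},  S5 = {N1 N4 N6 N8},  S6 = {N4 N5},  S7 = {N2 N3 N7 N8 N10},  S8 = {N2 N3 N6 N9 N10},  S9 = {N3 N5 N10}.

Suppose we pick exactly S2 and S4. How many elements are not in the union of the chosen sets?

Union of S2, S4 = {N1, N2, N6, N7, N8, N10}.
Not covered: N3, N4, N5, N9, N11 — 5 elements.

5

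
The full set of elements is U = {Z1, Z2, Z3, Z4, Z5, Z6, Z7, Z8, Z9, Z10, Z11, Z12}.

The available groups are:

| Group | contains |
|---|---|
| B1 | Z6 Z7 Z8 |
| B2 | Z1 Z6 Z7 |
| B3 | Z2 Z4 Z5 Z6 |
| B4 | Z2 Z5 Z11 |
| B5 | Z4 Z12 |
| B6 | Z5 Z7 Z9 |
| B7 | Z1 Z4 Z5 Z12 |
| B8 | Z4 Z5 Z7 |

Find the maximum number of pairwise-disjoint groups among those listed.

3

B2, B4, B5 are pairwise disjoint (B2={Z1,Z6,Z7}; B4={Z2,Z5,Z11}; B5={Z4,Z12}).
Every remaining group overlaps one of these, and no 4 of the listed groups are pairwise disjoint, so 3 is the maximum.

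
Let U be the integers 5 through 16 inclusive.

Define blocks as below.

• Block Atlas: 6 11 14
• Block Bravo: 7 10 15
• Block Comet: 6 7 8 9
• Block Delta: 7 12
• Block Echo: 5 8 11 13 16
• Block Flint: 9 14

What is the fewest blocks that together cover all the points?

5

Take {Atlas, Bravo, Delta, Echo, Flint}. Their union is {5, 6, 7, 8, 9, 10, 11, 12, 13, 14, 15, 16}, which is all 12 points.
No 4 of the 6 blocks cover everything (all 15 combinations miss at least one point), so 5 is optimal.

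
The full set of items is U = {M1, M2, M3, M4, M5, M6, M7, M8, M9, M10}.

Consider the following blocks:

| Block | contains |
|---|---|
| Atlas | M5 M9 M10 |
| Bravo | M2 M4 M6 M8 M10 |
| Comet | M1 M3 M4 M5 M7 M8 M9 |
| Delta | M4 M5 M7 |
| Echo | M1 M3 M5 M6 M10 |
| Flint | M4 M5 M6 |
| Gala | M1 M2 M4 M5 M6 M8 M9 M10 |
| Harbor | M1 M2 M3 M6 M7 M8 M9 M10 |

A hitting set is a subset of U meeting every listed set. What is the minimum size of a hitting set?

The 2 items {M4, M10} hit every block.
No single item lies in every block, so at least 2 are needed and 2 is optimal.

2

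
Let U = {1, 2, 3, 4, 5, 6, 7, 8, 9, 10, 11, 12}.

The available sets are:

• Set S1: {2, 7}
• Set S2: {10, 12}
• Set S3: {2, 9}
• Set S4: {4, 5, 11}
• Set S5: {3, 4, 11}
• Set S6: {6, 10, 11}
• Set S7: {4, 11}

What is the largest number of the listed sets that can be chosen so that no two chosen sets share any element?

3

S2, S3, S5 are pairwise disjoint (S2={10,12}; S3={2,9}; S5={3,4,11}).
Every remaining set overlaps one of these, and no 4 of the listed sets are pairwise disjoint, so 3 is the maximum.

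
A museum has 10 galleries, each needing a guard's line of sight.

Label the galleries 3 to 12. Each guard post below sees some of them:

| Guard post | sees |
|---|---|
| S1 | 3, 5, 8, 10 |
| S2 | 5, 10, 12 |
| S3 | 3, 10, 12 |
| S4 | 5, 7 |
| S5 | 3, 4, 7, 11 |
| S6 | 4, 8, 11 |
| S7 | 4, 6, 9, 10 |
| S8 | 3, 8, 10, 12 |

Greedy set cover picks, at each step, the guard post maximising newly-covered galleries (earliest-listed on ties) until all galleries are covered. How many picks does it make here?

Greedy: pick S1 (covers 4 new) → pick S5 (covers 3 new) → pick S7 (covers 2 new) → pick S2 (covers 1 new). Total picks: 4.

4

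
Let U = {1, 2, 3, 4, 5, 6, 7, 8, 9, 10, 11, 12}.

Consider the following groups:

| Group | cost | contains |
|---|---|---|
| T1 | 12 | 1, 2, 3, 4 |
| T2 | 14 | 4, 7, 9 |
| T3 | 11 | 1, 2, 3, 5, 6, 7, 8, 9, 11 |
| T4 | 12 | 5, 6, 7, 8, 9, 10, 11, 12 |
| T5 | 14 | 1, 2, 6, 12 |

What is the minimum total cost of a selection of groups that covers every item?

24

T1, T4 together cover every item (T1 ∪ T4 = {1, 2, 3, 4, 5, 6, 7, 8, 9, 10, 11, 12}); total cost 12 + 12 = 24.
The greedy pick T3, T4, T1 costs 35; no covering selection beats 24.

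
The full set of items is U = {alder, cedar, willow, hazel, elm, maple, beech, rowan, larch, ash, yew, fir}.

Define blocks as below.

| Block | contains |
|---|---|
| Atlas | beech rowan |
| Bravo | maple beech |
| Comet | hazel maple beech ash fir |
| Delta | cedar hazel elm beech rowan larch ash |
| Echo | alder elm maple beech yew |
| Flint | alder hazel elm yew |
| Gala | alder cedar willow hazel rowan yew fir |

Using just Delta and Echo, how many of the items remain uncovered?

Union of Delta, Echo = {alder, cedar, hazel, elm, maple, beech, rowan, larch, ash, yew}.
Not covered: willow, fir — 2 items.

2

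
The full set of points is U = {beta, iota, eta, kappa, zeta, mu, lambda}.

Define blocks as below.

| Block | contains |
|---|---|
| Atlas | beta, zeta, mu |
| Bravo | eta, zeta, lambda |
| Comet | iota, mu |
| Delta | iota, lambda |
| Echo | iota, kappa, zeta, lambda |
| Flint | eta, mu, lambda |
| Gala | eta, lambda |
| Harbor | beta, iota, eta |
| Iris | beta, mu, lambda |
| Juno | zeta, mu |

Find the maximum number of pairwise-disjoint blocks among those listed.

Comet, Gala are pairwise disjoint (Comet={iota,mu}; Gala={eta,lambda}).
Every remaining block overlaps one of these, and no 3 of the listed blocks are pairwise disjoint, so 2 is the maximum.

2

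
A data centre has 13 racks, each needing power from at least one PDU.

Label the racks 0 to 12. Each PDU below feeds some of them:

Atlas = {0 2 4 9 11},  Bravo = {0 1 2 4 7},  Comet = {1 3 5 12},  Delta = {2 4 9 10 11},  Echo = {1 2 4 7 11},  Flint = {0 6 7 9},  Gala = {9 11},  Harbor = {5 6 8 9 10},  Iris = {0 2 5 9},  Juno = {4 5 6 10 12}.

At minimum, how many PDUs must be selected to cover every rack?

4

Take {Atlas, Bravo, Comet, Harbor}. Their union is {0, 1, 2, 3, 4, 5, 6, 7, 8, 9, 10, 11, 12}, which is all 13 racks.
No 3 of the 10 PDUs cover everything (all 120 combinations miss at least one rack), so 4 is optimal.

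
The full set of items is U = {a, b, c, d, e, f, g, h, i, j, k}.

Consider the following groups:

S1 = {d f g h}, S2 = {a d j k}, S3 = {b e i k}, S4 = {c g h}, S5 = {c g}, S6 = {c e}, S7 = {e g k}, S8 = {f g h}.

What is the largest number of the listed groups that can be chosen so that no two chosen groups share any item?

S2, S6, S8 are pairwise disjoint (S2={a,d,j,k}; S6={c,e}; S8={f,g,h}).
Every remaining group overlaps one of these, and no 4 of the listed groups are pairwise disjoint, so 3 is the maximum.

3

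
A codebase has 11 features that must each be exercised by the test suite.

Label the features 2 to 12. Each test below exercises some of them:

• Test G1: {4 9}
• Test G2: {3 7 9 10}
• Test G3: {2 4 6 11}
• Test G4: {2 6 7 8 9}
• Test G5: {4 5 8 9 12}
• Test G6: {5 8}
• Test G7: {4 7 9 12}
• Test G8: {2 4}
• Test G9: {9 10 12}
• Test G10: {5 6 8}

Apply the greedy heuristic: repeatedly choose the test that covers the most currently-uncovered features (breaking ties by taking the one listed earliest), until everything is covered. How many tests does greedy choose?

Greedy: pick G4 (covers 5 new) → pick G5 (covers 3 new) → pick G2 (covers 2 new) → pick G3 (covers 1 new). Total picks: 4.
(The true minimum cover uses only 3 tests, so greedy is not optimal here.)

4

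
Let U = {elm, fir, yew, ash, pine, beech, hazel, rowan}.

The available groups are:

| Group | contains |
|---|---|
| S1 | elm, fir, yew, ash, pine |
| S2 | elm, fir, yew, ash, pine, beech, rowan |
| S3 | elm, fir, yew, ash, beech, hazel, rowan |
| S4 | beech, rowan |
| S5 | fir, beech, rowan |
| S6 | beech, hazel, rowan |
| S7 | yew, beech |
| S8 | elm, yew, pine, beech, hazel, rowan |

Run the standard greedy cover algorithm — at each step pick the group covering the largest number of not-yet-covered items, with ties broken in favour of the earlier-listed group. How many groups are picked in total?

Greedy: pick S2 (covers 7 new) → pick S3 (covers 1 new). Total picks: 2.

2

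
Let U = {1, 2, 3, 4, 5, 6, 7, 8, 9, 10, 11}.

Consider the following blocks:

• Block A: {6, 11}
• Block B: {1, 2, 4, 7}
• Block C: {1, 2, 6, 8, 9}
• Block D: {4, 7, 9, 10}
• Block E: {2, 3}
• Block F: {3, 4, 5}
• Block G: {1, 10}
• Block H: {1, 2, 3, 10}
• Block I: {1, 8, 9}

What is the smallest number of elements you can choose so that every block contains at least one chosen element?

4

The 4 elements {1, 3, 10, 11} hit every block.
No choice of 3 elements meets every block, so 4 is the minimum.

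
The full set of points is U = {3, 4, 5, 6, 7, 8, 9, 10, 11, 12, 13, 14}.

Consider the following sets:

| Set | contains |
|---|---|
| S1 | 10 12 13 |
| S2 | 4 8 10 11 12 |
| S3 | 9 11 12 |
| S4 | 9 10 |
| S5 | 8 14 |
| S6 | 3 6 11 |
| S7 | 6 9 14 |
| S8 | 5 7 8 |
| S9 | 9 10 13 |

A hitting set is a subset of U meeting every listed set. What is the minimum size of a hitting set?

Take H = {6, 8, 9, 12}. Each listed set contains at least one of these, so H is a hitting set of size 4.
No choice of 3 points meets every set, so 4 is the minimum.

4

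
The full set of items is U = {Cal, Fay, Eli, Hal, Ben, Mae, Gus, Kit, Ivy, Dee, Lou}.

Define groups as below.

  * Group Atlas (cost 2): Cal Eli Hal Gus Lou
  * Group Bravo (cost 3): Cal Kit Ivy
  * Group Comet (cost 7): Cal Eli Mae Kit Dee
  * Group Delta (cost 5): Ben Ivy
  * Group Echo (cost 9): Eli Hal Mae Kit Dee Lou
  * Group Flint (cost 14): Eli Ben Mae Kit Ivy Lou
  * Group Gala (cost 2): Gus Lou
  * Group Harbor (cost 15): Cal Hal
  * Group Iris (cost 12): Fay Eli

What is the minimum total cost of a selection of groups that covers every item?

Atlas, Comet, Delta, Iris together cover every item (Atlas ∪ Comet ∪ Delta ∪ Iris = {Cal, Fay, Eli, Hal, Ben, Mae, Gus, Kit, Ivy, Dee, Lou}); total cost 2 + 7 + 5 + 12 = 26.
The greedy pick Atlas, Bravo, Comet, Delta, Iris costs 29; no covering selection beats 26.

26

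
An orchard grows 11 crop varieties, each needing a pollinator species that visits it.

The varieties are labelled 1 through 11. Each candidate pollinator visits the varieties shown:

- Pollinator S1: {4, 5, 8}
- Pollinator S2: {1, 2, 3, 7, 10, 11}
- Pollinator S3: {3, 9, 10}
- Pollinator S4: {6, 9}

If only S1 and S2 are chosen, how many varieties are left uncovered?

2

Union of S1, S2 = {1, 2, 3, 4, 5, 7, 8, 10, 11}.
Not covered: 6, 9 — 2 varieties.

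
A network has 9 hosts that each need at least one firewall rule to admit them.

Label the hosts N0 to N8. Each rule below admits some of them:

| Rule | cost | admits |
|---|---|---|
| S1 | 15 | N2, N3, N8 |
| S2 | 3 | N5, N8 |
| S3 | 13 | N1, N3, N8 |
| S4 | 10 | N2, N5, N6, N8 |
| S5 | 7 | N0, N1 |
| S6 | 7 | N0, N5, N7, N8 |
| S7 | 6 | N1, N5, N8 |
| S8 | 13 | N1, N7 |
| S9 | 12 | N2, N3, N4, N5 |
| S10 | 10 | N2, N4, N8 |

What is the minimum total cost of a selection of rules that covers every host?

S4, S6, S7, S9 together cover every host (S4 ∪ S6 ∪ S7 ∪ S9 = {N0, N1, N2, N3, N4, N5, N6, N7, N8}); total cost 10 + 7 + 6 + 12 = 35.
The greedy pick S2, S5, S9, S6, S4 costs 39; no covering selection beats 35.

35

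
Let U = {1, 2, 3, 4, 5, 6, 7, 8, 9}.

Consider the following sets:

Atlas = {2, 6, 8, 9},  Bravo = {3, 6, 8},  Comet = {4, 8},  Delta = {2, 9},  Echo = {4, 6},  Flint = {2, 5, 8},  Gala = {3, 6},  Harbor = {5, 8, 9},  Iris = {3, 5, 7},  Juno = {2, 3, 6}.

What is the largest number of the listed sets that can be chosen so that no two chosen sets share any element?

3

Delta, Echo, Iris are pairwise disjoint (Delta={2,9}; Echo={4,6}; Iris={3,5,7}).
Every remaining set overlaps one of these, and no 4 of the listed sets are pairwise disjoint, so 3 is the maximum.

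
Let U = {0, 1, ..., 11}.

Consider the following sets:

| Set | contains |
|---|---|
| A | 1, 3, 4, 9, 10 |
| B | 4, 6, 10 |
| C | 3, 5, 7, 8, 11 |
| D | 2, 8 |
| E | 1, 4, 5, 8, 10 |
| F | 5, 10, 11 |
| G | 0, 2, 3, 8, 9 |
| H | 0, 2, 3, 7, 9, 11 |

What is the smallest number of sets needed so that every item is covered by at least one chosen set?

3

B and E and H together: B ∪ E ∪ H = {0, 1, 2, 3, 4, 5, 6, 7, 8, 9, 10, 11} — every item is covered.
Only B contains 6, so B is forced; the remaining 9 items need at least 2 more sets (each remaining set adds at most 6) — so at least 3 sets are needed, and 3 is optimal.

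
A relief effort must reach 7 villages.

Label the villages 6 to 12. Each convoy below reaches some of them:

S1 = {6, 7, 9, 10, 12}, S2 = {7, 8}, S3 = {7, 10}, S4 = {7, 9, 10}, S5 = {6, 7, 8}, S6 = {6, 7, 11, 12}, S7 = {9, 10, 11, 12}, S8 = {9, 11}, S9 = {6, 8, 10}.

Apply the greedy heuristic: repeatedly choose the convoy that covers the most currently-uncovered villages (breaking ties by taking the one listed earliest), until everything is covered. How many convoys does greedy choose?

Greedy: pick S1 (covers 5 new) → pick S2 (covers 1 new) → pick S6 (covers 1 new). Total picks: 3.
(The true minimum cover uses only 2 convoys, so greedy is not optimal here.)

3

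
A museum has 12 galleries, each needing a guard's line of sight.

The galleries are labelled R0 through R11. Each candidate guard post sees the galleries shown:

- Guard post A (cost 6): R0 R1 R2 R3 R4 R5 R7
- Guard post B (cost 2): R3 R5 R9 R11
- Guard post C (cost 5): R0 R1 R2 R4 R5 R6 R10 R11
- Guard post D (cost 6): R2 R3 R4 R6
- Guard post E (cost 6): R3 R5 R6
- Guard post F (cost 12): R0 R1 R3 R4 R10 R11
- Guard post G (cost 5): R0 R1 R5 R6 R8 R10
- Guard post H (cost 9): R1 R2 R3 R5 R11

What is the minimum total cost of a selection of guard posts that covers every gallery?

13

A, B, G together cover every gallery (A ∪ B ∪ G = {R0, R1, R2, R3, R4, R5, R6, R7, R8, R9, R10, R11}); total cost 6 + 2 + 5 = 13.
The greedy pick B, C, G, A costs 18; no covering selection beats 13.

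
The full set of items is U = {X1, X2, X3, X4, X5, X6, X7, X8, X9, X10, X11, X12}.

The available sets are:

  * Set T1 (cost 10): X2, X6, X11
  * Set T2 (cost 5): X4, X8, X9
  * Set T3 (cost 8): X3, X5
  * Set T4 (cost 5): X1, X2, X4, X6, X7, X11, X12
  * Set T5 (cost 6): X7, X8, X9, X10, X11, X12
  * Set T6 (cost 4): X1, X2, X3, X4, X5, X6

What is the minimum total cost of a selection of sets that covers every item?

T5, T6 together cover every item (T5 ∪ T6 = {X1, X2, X3, X4, X5, X6, X7, X8, X9, X10, X11, X12}); total cost 6 + 4 = 10.
No covering selection has total cost below 10.

10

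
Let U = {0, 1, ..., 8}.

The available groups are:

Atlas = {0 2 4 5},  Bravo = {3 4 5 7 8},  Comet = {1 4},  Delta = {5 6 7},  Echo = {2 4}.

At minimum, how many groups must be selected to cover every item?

Atlas and Bravo and Comet and Delta together: Atlas ∪ Bravo ∪ Comet ∪ Delta = {0, 1, 2, 3, 4, 5, 6, 7, 8} — every item is covered.
No 3 of the 5 groups cover everything (all 10 combinations miss at least one item), so 4 is optimal.

4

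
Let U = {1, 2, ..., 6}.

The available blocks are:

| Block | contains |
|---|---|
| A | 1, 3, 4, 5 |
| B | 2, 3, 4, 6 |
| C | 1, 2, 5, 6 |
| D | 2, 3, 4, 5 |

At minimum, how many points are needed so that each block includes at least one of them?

The 2 points {1, 3} hit every block.
No single point lies in every block, so at least 2 are needed and 2 is optimal.

2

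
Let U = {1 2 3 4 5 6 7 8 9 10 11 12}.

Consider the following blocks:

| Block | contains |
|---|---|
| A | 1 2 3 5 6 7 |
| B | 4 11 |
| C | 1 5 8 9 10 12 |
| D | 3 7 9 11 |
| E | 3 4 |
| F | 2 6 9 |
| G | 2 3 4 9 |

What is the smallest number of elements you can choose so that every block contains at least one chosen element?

The 3 elements {3, 9, 11} hit every block.
No choice of 2 elements meets every block, so 3 is the minimum.

3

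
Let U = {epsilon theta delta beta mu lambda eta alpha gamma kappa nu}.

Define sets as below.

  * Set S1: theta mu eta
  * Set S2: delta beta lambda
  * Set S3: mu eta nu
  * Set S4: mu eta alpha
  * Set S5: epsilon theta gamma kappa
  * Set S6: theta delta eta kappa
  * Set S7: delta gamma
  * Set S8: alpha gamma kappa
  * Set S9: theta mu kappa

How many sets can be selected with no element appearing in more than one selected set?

3

S2, S3, S5 are pairwise disjoint (S2={delta,beta,lambda}; S3={mu,eta,nu}; S5={epsilon,theta,gamma,kappa}).
Every remaining set overlaps one of these, and no 4 of the listed sets are pairwise disjoint, so 3 is the maximum.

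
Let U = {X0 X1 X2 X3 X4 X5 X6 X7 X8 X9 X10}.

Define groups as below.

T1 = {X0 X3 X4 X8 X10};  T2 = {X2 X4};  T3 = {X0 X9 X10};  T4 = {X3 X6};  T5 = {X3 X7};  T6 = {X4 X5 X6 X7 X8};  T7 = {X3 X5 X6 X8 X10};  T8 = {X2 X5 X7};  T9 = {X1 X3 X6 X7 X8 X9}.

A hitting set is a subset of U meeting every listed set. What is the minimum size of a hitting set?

4

Take H = {X2, X3, X7, X9}. Each listed group contains at least one of these, so H is a hitting set of size 4.
No choice of 3 elements meets every group, so 4 is the minimum.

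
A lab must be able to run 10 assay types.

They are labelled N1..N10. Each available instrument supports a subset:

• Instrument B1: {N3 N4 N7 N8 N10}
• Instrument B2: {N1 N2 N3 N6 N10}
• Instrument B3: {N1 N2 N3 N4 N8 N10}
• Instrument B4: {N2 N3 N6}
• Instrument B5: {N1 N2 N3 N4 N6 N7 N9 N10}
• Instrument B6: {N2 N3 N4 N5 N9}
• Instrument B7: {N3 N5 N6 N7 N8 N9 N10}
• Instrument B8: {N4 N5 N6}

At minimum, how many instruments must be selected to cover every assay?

Take {B5, B7}. Their union is {N1, N2, N3, N4, N5, N6, N7, N8, N9, N10}, which is all 10 assays.
No single instrument has all 10 assays (the largest, B5, has 8), so 2 is optimal.

2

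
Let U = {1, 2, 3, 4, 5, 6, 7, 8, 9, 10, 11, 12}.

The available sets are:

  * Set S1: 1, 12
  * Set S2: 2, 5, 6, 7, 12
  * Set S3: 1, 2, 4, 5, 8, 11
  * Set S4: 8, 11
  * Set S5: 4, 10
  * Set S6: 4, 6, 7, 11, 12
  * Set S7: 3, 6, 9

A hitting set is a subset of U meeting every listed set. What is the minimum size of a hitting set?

4

H = {3, 4, 11, 12} meets every set (each contains at least one member of H), and |H| = 4.
The sets S1, S4, S5, S7 are pairwise disjoint, so any hitting set needs a separate element for each — at least 4. Hence 4 is optimal.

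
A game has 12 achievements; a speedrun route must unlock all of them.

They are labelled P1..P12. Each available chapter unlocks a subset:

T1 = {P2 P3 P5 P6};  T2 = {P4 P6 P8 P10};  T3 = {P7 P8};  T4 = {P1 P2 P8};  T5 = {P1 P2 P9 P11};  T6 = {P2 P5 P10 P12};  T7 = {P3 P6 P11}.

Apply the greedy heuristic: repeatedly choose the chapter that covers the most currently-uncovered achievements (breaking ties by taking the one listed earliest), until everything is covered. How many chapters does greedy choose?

Greedy: pick T1 (covers 4 new) → pick T2 (covers 3 new) → pick T5 (covers 3 new) → pick T3 (covers 1 new) → pick T6 (covers 1 new). Total picks: 5.

5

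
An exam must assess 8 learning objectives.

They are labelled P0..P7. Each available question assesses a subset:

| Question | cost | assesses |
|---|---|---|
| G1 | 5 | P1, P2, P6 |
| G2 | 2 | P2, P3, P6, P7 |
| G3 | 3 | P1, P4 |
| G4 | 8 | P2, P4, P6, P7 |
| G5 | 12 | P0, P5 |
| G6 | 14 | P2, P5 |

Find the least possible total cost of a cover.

G2, G3, G5 together cover every objective (G2 ∪ G3 ∪ G5 = {P0, P1, P2, P3, P4, P5, P6, P7}); total cost 2 + 3 + 12 = 17.
No covering selection has total cost below 17.

17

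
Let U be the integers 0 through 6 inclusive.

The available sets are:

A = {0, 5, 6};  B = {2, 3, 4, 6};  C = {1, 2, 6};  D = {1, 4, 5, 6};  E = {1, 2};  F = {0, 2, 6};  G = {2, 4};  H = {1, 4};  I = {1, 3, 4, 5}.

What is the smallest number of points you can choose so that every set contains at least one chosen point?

T = {2, 4, 5} meets every set (each contains at least one member of T), and |T| = 3.
No choice of 2 points meets every set, so 3 is the minimum.

3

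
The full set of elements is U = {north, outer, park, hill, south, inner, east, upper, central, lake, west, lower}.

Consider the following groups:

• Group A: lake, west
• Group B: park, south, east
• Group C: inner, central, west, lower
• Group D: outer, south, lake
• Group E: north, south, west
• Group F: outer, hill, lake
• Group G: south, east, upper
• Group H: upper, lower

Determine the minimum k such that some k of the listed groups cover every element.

Take {B, C, E, F, G}. Their union is {north, outer, park, hill, south, inner, east, upper, central, lake, west, lower}, which is all 12 elements.
No 4 of the 8 groups cover everything (all 70 combinations miss at least one element), so 5 is optimal.

5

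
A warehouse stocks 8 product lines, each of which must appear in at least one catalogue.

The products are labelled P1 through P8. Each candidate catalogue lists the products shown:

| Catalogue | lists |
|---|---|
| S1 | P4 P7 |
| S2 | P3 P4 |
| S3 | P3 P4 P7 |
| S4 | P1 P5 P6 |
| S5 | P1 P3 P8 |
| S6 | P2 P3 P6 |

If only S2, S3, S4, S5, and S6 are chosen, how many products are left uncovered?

Union of S2, S3, S4, S5, S6 = {P1, P2, P3, P4, P5, P6, P7, P8} — that's every product, so 0 are uncovered.

0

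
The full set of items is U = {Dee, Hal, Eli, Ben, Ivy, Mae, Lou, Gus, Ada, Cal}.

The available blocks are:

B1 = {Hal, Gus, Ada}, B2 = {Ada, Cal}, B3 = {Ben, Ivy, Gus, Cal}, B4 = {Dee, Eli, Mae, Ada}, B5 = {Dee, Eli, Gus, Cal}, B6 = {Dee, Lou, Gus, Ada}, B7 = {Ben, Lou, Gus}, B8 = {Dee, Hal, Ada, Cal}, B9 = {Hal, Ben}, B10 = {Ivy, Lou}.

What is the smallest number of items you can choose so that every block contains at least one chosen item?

H = {Ben, Ivy, Ada, Cal} meets every block (each contains at least one member of H), and |H| = 4.
No choice of 3 items meets every block, so 4 is the minimum.

4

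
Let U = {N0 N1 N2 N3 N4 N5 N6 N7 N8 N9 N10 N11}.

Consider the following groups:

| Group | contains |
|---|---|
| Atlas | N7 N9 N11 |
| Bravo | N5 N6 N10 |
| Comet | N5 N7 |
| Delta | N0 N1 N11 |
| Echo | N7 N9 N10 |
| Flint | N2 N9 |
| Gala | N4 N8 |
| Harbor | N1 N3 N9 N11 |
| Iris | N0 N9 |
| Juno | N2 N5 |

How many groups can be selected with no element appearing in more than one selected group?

4

Comet, Delta, Flint, Gala are pairwise disjoint (Comet={N5,N7}; Delta={N0,N1,N11}; Flint={N2,N9}; Gala={N4,N8}).
Every remaining group overlaps one of these, and no 5 of the listed groups are pairwise disjoint, so 4 is the maximum.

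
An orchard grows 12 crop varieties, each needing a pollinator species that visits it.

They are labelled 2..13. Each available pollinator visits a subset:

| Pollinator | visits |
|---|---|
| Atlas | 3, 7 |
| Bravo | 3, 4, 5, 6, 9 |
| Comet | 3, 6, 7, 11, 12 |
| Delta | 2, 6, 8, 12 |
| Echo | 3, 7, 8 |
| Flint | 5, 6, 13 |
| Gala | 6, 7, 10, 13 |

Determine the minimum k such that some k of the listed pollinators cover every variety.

Take {Bravo, Comet, Delta, Gala}. Their union is {2, 3, 4, 5, 6, 7, 8, 9, 10, 11, 12, 13}, which is all 12 varieties.
Only Bravo contains 4, so Bravo is forced; the remaining 7 varieties need at least 3 more pollinators (each remaining pollinator adds at most 3) — so at least 4 pollinators are needed, and 4 is optimal.

4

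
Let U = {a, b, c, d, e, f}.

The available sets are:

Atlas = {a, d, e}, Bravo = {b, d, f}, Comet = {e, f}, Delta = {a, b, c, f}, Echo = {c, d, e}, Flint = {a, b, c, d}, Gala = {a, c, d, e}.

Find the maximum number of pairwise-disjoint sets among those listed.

Comet, Flint are pairwise disjoint (Comet={e,f}; Flint={a,b,c,d}).
Every remaining set overlaps one of these, and no 3 of the listed sets are pairwise disjoint, so 2 is the maximum.

2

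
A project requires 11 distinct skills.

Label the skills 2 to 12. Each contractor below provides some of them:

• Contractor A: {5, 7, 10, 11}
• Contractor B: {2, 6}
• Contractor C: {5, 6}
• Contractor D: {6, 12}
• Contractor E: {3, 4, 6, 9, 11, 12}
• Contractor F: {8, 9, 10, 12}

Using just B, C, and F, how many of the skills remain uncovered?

Union of B, C, F = {2, 5, 6, 8, 9, 10, 12}.
Not covered: 3, 4, 7, 11 — 4 skills.

4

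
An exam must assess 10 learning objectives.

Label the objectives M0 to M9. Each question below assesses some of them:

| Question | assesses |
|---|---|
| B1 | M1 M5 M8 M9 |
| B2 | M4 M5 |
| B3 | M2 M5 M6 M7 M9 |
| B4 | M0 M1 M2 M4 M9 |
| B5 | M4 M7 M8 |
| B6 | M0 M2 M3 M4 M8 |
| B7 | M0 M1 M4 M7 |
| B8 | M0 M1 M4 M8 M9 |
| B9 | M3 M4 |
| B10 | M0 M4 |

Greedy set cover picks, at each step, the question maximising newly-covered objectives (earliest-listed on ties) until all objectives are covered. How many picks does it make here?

Greedy: pick B3 (covers 5 new) → pick B6 (covers 4 new) → pick B1 (covers 1 new). Total picks: 3.

3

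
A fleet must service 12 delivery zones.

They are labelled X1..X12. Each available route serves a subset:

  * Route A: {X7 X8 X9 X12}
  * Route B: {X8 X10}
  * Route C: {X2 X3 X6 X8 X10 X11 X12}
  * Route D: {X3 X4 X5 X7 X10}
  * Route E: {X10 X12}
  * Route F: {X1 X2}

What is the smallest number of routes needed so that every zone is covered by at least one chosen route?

4

Take {A, C, D, F}. Their union is {X1, X2, X3, X4, X5, X6, X7, X8, X9, X10, X11, X12}, which is all 12 zones.
No 3 of the 6 routes cover everything (all 20 combinations miss at least one zone), so 4 is optimal.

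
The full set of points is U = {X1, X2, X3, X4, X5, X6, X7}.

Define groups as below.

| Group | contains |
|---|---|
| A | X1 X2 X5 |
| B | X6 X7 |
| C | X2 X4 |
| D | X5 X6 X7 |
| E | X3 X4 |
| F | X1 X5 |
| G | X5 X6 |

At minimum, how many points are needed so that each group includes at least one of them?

Take H = {X4, X5, X7}. Each listed group contains at least one of these, so H is a hitting set of size 3.
The groups A, B, E are pairwise disjoint, so any hitting set needs a separate point for each — at least 3. Hence 3 is optimal.

3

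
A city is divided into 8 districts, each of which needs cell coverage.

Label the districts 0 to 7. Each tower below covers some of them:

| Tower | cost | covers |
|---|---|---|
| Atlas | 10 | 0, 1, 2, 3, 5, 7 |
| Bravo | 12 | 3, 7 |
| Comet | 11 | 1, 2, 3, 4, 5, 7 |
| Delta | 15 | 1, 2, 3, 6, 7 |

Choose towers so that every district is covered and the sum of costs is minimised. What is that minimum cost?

36

Atlas, Comet, Delta together cover every district (Atlas ∪ Comet ∪ Delta = {0, 1, 2, 3, 4, 5, 6, 7}); total cost 10 + 11 + 15 = 36.
No covering selection has total cost below 36.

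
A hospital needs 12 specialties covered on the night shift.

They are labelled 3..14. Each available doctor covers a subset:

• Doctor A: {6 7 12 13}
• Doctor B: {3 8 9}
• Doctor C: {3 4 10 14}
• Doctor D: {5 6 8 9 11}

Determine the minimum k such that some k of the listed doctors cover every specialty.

A and C and D together: A ∪ C ∪ D = {3, 4, 5, 6, 7, 8, 9, 10, 11, 12, 13, 14} — every specialty is covered.
Each doctor has at most 5 specialties, and 2·5 = 10 < 12 — so at least 3 doctors are needed, and 3 is optimal.

3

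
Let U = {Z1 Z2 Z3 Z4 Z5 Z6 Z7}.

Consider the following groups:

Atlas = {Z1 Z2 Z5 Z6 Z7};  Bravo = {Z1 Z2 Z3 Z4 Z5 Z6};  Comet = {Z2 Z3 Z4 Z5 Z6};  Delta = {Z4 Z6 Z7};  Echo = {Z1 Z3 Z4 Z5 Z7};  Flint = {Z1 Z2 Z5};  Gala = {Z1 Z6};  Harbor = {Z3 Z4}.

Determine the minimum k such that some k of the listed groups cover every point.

Bravo and Echo cover everything between them: the union {Z1, Z2, Z3, Z4, Z5, Z6, Z7} is all of U.
No single group has all 7 points (the largest, Bravo, has 6), so 2 is optimal.

2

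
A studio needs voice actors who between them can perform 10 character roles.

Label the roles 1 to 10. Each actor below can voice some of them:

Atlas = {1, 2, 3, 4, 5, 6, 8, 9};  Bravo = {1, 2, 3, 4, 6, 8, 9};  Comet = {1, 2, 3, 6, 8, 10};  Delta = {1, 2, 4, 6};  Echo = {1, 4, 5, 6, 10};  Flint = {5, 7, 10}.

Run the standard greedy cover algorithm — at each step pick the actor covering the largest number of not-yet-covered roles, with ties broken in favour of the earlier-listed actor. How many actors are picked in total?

2

Greedy: pick Atlas (covers 8 new) → pick Flint (covers 2 new). Total picks: 2.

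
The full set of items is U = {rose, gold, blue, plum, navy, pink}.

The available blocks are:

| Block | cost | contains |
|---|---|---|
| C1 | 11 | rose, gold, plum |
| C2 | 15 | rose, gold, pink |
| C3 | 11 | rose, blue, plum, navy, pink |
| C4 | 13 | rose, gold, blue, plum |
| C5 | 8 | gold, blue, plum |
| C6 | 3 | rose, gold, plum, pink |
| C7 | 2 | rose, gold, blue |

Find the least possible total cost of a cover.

C3, C7 together cover every item (C3 ∪ C7 = {rose, gold, blue, plum, navy, pink}); total cost 11 + 2 = 13.
The greedy pick C7, C6, C3 costs 16; no covering selection beats 13.

13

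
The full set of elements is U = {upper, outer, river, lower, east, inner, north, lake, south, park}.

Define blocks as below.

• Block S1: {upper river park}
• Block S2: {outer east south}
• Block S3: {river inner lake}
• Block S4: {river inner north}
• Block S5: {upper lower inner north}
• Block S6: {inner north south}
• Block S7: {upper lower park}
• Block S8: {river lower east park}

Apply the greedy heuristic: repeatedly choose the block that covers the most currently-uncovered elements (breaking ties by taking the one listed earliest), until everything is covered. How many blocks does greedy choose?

4

Greedy: pick S5 (covers 4 new) → pick S2 (covers 3 new) → pick S1 (covers 2 new) → pick S3 (covers 1 new). Total picks: 4.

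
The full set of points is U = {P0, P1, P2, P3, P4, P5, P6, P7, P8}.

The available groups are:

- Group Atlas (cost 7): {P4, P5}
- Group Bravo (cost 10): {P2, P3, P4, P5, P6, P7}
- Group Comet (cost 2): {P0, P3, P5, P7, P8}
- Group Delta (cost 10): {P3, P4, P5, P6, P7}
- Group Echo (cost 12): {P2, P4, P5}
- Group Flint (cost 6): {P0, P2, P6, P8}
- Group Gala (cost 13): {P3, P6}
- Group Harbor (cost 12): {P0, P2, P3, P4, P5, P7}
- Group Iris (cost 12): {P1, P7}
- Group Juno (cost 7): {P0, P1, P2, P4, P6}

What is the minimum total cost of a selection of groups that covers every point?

9

Comet, Juno together cover every point (Comet ∪ Juno = {P0, P1, P2, P3, P4, P5, P6, P7, P8}); total cost 2 + 7 = 9.
No covering selection has total cost below 9.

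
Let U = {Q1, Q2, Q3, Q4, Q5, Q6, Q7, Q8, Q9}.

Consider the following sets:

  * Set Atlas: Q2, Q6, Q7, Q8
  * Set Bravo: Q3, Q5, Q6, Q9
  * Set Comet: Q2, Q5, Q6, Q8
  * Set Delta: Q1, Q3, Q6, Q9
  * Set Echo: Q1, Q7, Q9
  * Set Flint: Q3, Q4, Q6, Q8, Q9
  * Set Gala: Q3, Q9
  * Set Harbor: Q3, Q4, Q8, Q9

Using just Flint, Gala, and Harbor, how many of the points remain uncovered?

Union of Flint, Gala, Harbor = {Q3, Q4, Q6, Q8, Q9}.
Not covered: Q1, Q2, Q5, Q7 — 4 points.

4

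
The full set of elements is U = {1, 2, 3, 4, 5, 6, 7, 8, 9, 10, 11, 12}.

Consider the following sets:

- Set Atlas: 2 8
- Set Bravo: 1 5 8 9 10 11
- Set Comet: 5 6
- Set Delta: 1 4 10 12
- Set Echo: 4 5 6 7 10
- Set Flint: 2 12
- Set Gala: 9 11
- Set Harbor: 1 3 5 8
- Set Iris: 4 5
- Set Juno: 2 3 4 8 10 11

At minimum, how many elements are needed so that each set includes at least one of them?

4

H = {2, 4, 5, 9} meets every set (each contains at least one member of H), and |H| = 4.
The sets Atlas, Comet, Delta, Gala are pairwise disjoint, so any hitting set needs a separate element for each — at least 4. Hence 4 is optimal.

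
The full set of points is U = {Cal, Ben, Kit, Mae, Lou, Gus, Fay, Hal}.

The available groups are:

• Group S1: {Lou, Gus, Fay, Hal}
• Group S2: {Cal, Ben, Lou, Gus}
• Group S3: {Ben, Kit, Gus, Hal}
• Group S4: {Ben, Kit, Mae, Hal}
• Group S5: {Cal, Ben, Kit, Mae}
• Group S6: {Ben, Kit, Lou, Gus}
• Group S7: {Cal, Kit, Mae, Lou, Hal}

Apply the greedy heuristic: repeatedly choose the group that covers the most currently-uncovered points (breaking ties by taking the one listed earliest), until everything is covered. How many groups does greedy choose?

Greedy: pick S7 (covers 5 new) → pick S1 (covers 2 new) → pick S2 (covers 1 new). Total picks: 3.
(The true minimum cover uses only 2 groups, so greedy is not optimal here.)

3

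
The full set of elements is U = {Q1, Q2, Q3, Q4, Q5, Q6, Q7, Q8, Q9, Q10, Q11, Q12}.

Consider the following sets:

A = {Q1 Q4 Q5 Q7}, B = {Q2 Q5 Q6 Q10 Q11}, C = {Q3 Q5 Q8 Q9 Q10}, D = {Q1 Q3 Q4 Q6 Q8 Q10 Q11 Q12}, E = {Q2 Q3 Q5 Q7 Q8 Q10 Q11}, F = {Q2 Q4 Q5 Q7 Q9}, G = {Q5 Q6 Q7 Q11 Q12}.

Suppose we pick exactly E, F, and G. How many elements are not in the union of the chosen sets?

1

Union of E, F, G = {Q2, Q3, Q4, Q5, Q6, Q7, Q8, Q9, Q10, Q11, Q12}.
Not covered: Q1 — 1 element.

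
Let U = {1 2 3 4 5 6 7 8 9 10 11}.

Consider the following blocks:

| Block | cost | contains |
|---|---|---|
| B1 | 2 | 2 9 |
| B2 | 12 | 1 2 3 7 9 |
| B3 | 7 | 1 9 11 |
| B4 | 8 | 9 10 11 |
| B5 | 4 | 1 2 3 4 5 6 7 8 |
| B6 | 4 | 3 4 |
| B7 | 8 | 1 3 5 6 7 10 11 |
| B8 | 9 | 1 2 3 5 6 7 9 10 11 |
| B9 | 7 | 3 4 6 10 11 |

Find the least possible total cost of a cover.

12

B4, B5 together cover every point (B4 ∪ B5 = {1, 2, 3, 4, 5, 6, 7, 8, 9, 10, 11}); total cost 8 + 4 = 12.
The greedy pick B5, B1, B9 costs 13; no covering selection beats 12.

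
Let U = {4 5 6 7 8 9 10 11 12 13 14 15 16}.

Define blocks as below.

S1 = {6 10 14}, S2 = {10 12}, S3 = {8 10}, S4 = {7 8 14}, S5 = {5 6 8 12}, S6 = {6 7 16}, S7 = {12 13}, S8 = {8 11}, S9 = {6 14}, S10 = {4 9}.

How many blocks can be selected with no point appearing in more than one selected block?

4

S3, S6, S7, S10 are pairwise disjoint (S3={8,10}; S6={6,7,16}; S7={12,13}; S10={4,9}).
Every remaining block overlaps one of these, and no 5 of the listed blocks are pairwise disjoint, so 4 is the maximum.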